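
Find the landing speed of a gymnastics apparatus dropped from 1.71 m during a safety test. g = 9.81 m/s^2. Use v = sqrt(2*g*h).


v = sqrt(2 * g * h)
v = sqrt(2 * 9.81 * 1.71)
v = sqrt(33.5502) = 5.7923 m/s

5.7923 m/s


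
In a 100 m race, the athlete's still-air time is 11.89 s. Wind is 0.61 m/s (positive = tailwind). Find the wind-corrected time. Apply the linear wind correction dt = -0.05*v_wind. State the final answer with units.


dt = -0.05 * v_wind = -0.05 * 0.61 = -0.0305 s
t_corrected = t_still + dt = 11.89 + (-0.0305)
t_corrected = 11.8595 s

11.8595 s


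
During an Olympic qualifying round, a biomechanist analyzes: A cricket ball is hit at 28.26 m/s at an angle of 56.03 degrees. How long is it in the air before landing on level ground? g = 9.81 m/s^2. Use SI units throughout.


T = 2*v*sin(theta)/g
sin(theta) = sin(56.03 deg) = 0.8293
T = 2*28.26*0.8293 / 9.81
T = 46.8737 / 9.81 = 4.7782 s

4.7782 s


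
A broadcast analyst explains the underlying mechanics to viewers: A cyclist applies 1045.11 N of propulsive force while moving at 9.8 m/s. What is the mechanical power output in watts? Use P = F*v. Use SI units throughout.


P = F * v
P = 1045.11 * 9.8
P = 10242.078 W

10242.078 W


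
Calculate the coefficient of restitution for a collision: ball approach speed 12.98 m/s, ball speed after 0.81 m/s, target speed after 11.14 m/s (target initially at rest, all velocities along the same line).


e = (v2_after - v1_after) / (v1_before - v2_before)
Numerator = 11.14 - 0.81 = 10.33
Denominator = 12.98 - 0 = 12.98
e = 10.33 / 12.98 = 0.7958

0.7958


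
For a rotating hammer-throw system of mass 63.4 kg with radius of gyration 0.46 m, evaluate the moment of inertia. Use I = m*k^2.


I = m * k^2
I = 63.4 * 0.46^2
I = 63.4 * 0.2116 = 13.4154 kg*m^2

13.4154 kg*m^2


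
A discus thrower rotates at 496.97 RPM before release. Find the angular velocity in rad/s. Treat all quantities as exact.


omega = RPM * 2 * pi / 60
omega = 496.97 * 2 * 3.14159 / 60
omega = 3122.5546 / 60 = 52.0426 rad/s

52.0426 rad/s


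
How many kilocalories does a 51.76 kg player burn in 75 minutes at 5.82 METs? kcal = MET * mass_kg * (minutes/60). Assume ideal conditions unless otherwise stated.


kcal = MET * mass * time_hr
Convert time: 75 min = 1.25 hr
kcal = 5.82 * 51.76 * 1.25
kcal = 376.554 kcal

376.554 kcal


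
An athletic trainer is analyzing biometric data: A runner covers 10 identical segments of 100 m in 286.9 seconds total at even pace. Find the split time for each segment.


Split time = total_time / n_laps = 286.9 / 10
Split time = 28.69 s per lap

28.69 s


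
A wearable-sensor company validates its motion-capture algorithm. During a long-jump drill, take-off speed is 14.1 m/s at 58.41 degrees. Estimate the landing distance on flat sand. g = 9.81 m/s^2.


R = v^2 * sin(2*theta) / g
Convert angle to radians: theta = 58.41 deg = 1.0194 rad
sin(2*theta) = sin(2.0389) = 0.8924
R = 14.1^2 * 0.8924 / 9.81
R = 198.81 * 0.8924 / 9.81 = 18.086 m

18.086 m


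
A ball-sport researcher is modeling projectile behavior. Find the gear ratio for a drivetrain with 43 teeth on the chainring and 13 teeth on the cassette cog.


GR = front_teeth / rear_teeth
GR = 43 / 13
GR = 3.3077

3.3077


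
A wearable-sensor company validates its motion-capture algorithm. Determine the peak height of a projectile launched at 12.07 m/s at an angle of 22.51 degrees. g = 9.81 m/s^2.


H = (v*sin(theta))^2 / (2*g)
vy = v*sin(theta) = 12.07 * sin(22.51 deg) = 4.6209 m/s
H = vy^2 / (2*g) = 21.353 / (2*9.81)
H = 21.353 / 19.62 = 1.0883 m

1.0883 m


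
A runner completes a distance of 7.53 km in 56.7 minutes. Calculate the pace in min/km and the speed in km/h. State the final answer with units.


Pace = time / distance = 56.7 min / 7.53 km = 7.5299 min/km
Speed = distance / time_in_hours = 7.53 / 0.945 hr
Speed = 7.9683 km/h

7.5299 min/km, 7.9683 km/h


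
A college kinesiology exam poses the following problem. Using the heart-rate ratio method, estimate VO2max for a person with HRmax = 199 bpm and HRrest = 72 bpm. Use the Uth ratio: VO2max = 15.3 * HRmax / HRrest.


VO2max = 15.3 * HRmax / HRrest
VO2max = 15.3 * 199 / 72
VO2max = 3044.7 / 72 = 42.2875 mL/kg/min

42.2875 mL/kg/min


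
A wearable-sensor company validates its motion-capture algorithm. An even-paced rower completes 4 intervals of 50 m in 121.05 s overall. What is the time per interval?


Split time = total_time / n_laps = 121.05 / 4
Split time = 30.2625 s per lap

30.2625 s


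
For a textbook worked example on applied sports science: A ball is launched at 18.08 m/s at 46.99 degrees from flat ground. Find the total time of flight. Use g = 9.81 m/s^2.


T = 2*v*sin(theta)/g
sin(theta) = sin(46.99 deg) = 0.7312
T = 2*18.08*0.7312 / 9.81
T = 26.4414 / 9.81 = 2.6954 s

2.6954 s


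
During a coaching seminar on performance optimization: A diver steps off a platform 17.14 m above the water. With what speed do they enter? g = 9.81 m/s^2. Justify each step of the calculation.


v = sqrt(2 * g * h)
v = sqrt(2 * 9.81 * 17.14)
v = sqrt(336.2868) = 18.3381 m/s

18.3381 m/s


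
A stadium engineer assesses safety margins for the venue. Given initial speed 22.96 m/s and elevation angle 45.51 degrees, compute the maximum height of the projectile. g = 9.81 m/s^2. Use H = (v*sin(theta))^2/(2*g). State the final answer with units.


H = (v*sin(theta))^2 / (2*g)
vy = v*sin(theta) = 22.96 * sin(45.51 deg) = 16.379 m/s
H = vy^2 / (2*g) = 268.2729 / (2*9.81)
H = 268.2729 / 19.62 = 13.6734 m

13.6734 m


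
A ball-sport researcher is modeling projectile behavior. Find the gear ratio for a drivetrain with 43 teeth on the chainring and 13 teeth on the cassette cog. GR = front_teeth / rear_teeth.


GR = front_teeth / rear_teeth
GR = 43 / 13
GR = 3.3077

3.3077


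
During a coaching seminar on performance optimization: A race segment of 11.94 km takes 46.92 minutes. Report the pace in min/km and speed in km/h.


Pace = time / distance = 46.92 min / 11.94 km = 3.9296 min/km
Speed = distance / time_in_hours = 11.94 / 0.782 hr
Speed = 15.2685 km/h

3.9296 min/km, 15.2685 km/h


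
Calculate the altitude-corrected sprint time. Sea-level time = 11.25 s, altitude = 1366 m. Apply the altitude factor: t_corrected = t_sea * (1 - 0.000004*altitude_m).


Correction factor = 1 - 0.000004 * 1366 = 0.994536
t_corrected = t_sea * factor = 11.25 * 0.994536
t_corrected = 11.1885 s

11.1885 s


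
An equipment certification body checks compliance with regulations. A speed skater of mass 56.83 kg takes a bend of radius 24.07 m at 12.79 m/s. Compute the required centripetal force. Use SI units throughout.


Fc = m * v^2 / r
v^2 = 12.79^2 = 163.5841
Fc = 56.83 * 163.5841 / 24.07
Fc = 9296.4844 / 24.07 = 386.227 N

386.227 N


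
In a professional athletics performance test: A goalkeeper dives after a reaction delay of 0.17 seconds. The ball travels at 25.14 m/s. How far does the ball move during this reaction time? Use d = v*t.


d = v * t
d = 25.14 * 0.17
d = 4.2738 m

4.2738 m


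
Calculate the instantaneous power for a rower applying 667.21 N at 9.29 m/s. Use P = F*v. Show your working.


P = F * v
P = 667.21 * 9.29
P = 6198.3809 W

6198.3809 W


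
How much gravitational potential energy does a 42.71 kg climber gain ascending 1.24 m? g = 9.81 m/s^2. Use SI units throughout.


PE = m * g * h
PE = 42.71 * 9.81 * 1.24
PE = 418.9851 * 1.24 = 519.5415 J

519.5415 J


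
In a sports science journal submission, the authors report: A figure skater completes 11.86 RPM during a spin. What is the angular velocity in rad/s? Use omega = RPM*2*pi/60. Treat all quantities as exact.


omega = RPM * 2 * pi / 60
omega = 11.86 * 2 * 3.14159 / 60
omega = 74.5186 / 60 = 1.242 rad/s

1.242 rad/s


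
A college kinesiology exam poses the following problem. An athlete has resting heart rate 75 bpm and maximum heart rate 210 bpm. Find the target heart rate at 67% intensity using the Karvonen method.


Target = HRrest + pct*(HRmax - HRrest)
Heart rate reserve = HRmax - HRrest = 210 - 75 = 135 bpm
Fraction = 67% = 0.67
Target = 75 + 0.67 * 135
Target = 75 + 90.45 = 165.45 bpm

165.45 bpm


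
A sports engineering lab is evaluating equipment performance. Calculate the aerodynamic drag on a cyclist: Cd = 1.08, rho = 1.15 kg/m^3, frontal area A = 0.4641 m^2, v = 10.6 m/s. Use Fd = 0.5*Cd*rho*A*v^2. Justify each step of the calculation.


Fd = 0.5 * Cd * rho * A * v^2
Fd = 0.5 * 1.08 * 1.15 * 0.4641 * 10.6^2
v^2 = 112.36
Fd = 0.5 * 1.08 * 1.15 * 0.4641 * 112.36 = 32.3828 N

32.3828 N


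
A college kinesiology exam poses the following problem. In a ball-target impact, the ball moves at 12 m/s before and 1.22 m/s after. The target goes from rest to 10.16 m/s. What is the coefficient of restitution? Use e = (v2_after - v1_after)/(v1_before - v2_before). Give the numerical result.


e = (v2_after - v1_after) / (v1_before - v2_before)
Numerator = 10.16 - 1.22 = 8.94
Denominator = 12 - 0 = 12
e = 8.94 / 12 = 0.745

0.745


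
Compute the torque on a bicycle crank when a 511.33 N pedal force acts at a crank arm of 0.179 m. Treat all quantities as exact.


tau = F * d
tau = 511.33 * 0.179
tau = 91.5281 N*m

91.5281 N*m


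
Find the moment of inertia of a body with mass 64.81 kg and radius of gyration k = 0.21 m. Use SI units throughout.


I = m * k^2
I = 64.81 * 0.21^2
I = 64.81 * 0.0441 = 2.8581 kg*m^2

2.8581 kg*m^2


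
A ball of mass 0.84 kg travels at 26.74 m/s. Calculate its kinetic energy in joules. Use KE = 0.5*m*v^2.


KE = 0.5 * m * v^2
KE = 0.5 * 0.84 * 26.74^2
KE = 0.5 * 0.84 * 715.0276 = 300.3116 J

300.3116 J


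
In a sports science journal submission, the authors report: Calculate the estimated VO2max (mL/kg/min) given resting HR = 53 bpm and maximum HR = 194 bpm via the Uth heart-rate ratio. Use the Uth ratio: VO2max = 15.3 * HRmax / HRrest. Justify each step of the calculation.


VO2max = 15.3 * HRmax / HRrest
VO2max = 15.3 * 194 / 53
VO2max = 2968.2 / 53 = 56.0038 mL/kg/min

56.0038 mL/kg/min


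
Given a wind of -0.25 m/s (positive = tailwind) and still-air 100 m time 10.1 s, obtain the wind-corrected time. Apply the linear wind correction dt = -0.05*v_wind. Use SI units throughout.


dt = -0.05 * v_wind = -0.05 * -0.25 = 0.0125 s
t_corrected = t_still + dt = 10.1 + (0.0125)
t_corrected = 10.1125 s

10.1125 s


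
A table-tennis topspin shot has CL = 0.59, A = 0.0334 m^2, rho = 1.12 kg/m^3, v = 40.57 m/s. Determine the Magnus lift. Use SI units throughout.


FM = 0.5 * CL * rho * A * v^2
FM = 0.5 * 0.59 * 1.12 * 0.0334 * 40.57^2
v^2 = 1645.9249
FM = 0.5 * 0.59 * 1.12 * 0.0334 * 1645.9249 = 18.1634 N

18.1634 N


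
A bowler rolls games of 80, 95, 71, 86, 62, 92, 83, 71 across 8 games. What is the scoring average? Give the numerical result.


Average = sum / n
Sum = 640
Average = 640 / 8 = 80

80


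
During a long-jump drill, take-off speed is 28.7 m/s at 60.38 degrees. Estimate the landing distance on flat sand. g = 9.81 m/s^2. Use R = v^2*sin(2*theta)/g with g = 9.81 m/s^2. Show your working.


R = v^2 * sin(2*theta) / g
Convert angle to radians: theta = 60.38 deg = 1.0538 rad
sin(2*theta) = sin(2.1077) = 0.8593
R = 28.7^2 * 0.8593 / 9.81
R = 823.69 * 0.8593 / 9.81 = 72.152 m

72.152 m


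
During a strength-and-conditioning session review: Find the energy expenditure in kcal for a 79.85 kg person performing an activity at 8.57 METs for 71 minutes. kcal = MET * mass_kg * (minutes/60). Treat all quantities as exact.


kcal = MET * mass * time_hr
Convert time: 71 min = 1.1833 hr
kcal = 8.57 * 79.85 * 1.1833
kcal = 809.7722 kcal

809.7722 kcal


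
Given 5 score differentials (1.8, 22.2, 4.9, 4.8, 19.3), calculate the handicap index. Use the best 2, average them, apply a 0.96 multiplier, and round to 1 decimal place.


All differentials: 1.8, 22.2, 4.9, 4.8, 19.3
Sorted: 1.8, 4.8, 4.9, 19.3, 22.2
Best 2: 1.8, 4.8
Average of best = 6.6 / 2 = 3.3
Raw index = 3.3 * 0.96 = 3.168
Handicap index = round(3.168, 1) = 3.2

3.2


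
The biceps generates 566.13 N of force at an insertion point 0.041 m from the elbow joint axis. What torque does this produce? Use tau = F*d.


tau = F * d
tau = 566.13 * 0.041
tau = 23.2113 N*m

23.2113 N*m


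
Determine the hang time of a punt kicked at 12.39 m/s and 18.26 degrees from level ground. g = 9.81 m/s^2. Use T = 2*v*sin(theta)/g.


T = 2*v*sin(theta)/g
sin(theta) = sin(18.26 deg) = 0.3133
T = 2*12.39*0.3133 / 9.81
T = 7.7643 / 9.81 = 0.7915 s

0.7915 s


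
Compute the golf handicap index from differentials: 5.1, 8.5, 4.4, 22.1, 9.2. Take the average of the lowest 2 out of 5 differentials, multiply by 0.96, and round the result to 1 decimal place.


All differentials: 5.1, 8.5, 4.4, 22.1, 9.2
Sorted: 4.4, 5.1, 8.5, 9.2, 22.1
Best 2: 4.4, 5.1
Average of best = 9.5 / 2 = 4.75
Raw index = 4.75 * 0.96 = 4.56
Handicap index = round(4.56, 1) = 4.6

4.6


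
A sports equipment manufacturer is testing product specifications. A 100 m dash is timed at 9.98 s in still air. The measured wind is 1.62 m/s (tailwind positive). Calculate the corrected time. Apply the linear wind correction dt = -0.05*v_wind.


dt = -0.05 * v_wind = -0.05 * 1.62 = -0.081 s
t_corrected = t_still + dt = 9.98 + (-0.081)
t_corrected = 9.899 s

9.899 s


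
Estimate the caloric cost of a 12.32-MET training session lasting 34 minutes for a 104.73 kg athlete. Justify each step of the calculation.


kcal = MET * mass * time_hr
Convert time: 34 min = 0.5667 hr
kcal = 12.32 * 104.73 * 0.5667
kcal = 731.155 kcal

731.155 kcal


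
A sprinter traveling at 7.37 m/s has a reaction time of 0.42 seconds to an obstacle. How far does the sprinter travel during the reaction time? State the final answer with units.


d = v * t
d = 7.37 * 0.42
d = 3.0954 m

3.0954 m


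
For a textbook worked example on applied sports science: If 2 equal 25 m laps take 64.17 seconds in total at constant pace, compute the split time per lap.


Split time = total_time / n_laps = 64.17 / 2
Split time = 32.085 s per lap

32.085 s


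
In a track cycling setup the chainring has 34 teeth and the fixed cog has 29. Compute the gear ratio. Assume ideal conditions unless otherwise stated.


GR = front_teeth / rear_teeth
GR = 34 / 29
GR = 1.1724

1.1724


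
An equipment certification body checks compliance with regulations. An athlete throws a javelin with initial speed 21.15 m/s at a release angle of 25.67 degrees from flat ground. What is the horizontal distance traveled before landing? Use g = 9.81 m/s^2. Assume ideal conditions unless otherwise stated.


R = v^2 * sin(2*theta) / g
Convert angle to radians: theta = 25.67 deg = 0.448 rad
sin(2*theta) = sin(0.8961) = 0.7809
R = 21.15^2 * 0.7809 / 9.81
R = 447.3225 * 0.7809 / 9.81 = 35.6064 m

35.6064 m


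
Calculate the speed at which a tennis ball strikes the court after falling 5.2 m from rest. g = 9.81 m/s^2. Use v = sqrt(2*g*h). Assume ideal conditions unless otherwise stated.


v = sqrt(2 * g * h)
v = sqrt(2 * 9.81 * 5.2)
v = sqrt(102.024) = 10.1007 m/s

10.1007 m/s


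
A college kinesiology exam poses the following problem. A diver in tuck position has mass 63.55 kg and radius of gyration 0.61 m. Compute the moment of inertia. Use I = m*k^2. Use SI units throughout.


I = m * k^2
I = 63.55 * 0.61^2
I = 63.55 * 0.3721 = 23.647 kg*m^2

23.647 kg*m^2


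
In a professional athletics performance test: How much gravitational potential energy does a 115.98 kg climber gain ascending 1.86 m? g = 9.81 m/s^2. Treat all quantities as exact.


PE = m * g * h
PE = 115.98 * 9.81 * 1.86
PE = 1137.7638 * 1.86 = 2116.2407 J

2116.2407 J


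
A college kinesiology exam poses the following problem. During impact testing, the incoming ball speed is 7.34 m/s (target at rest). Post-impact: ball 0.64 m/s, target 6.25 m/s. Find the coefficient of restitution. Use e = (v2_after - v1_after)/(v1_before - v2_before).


e = (v2_after - v1_after) / (v1_before - v2_before)
Numerator = 6.25 - 0.64 = 5.61
Denominator = 7.34 - 0 = 7.34
e = 5.61 / 7.34 = 0.7643

0.7643


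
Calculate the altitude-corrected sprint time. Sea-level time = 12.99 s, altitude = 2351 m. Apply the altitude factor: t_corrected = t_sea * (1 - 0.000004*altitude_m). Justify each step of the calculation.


Correction factor = 1 - 0.000004 * 2351 = 0.990596
t_corrected = t_sea * factor = 12.99 * 0.990596
t_corrected = 12.8678 s

12.8678 s


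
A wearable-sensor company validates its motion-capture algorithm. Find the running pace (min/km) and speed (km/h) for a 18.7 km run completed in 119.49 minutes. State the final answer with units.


Pace = time / distance = 119.49 min / 18.7 km = 6.3898 min/km
Speed = distance / time_in_hours = 18.7 / 1.9915 hr
Speed = 9.3899 km/h

6.3898 min/km, 9.3899 km/h


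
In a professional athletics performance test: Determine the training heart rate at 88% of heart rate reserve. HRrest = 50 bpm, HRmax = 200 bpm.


Target = HRrest + pct*(HRmax - HRrest)
Heart rate reserve = HRmax - HRrest = 200 - 50 = 150 bpm
Fraction = 88% = 0.88
Target = 50 + 0.88 * 150
Target = 50 + 132 = 182 bpm

182 bpm


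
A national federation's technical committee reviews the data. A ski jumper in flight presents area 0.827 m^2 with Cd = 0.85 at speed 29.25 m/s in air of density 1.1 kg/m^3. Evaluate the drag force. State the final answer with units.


Fd = 0.5 * Cd * rho * A * v^2
Fd = 0.5 * 0.85 * 1.1 * 0.827 * 29.25^2
v^2 = 855.5625
Fd = 0.5 * 0.85 * 1.1 * 0.827 * 855.5625 = 330.7797 N

330.7797 N


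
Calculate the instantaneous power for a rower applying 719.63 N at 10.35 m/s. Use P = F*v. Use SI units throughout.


P = F * v
P = 719.63 * 10.35
P = 7448.1705 W

7448.1705 W


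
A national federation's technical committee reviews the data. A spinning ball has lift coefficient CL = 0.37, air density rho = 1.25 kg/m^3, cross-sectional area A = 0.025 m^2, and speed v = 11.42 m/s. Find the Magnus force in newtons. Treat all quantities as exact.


FM = 0.5 * CL * rho * A * v^2
FM = 0.5 * 0.37 * 1.25 * 0.025 * 11.42^2
v^2 = 130.4164
FM = 0.5 * 0.37 * 1.25 * 0.025 * 130.4164 = 0.754 N

0.754 N


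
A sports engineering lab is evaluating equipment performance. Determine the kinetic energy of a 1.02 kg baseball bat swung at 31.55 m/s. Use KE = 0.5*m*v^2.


KE = 0.5 * m * v^2
KE = 0.5 * 1.02 * 31.55^2
KE = 0.5 * 1.02 * 995.4025 = 507.6553 J

507.6553 J


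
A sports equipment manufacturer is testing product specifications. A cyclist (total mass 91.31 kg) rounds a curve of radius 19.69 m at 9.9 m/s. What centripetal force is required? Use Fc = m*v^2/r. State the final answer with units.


Fc = m * v^2 / r
v^2 = 9.9^2 = 98.01
Fc = 91.31 * 98.01 / 19.69
Fc = 8949.2931 / 19.69 = 454.5096 N

454.5096 N


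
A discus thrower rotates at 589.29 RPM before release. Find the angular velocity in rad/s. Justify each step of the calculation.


omega = RPM * 2 * pi / 60
omega = 589.29 * 2 * 3.14159 / 60
omega = 3702.6183 / 60 = 61.7103 rad/s

61.7103 rad/s


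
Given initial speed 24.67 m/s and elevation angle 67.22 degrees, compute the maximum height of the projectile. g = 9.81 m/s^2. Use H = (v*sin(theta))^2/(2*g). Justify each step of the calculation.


H = (v*sin(theta))^2 / (2*g)
vy = v*sin(theta) = 24.67 * sin(67.22 deg) = 22.7457 m/s
H = vy^2 / (2*g) = 517.3669 / (2*9.81)
H = 517.3669 / 19.62 = 26.3694 m

26.3694 m


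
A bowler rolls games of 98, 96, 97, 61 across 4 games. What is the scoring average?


Average = sum / n
Sum = 352
Average = 352 / 4 = 88

88


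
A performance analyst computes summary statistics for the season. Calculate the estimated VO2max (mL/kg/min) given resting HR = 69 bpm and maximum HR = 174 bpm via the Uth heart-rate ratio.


VO2max = 15.3 * HRmax / HRrest
VO2max = 15.3 * 174 / 69
VO2max = 2662.2 / 69 = 38.5826 mL/kg/min

38.5826 mL/kg/min


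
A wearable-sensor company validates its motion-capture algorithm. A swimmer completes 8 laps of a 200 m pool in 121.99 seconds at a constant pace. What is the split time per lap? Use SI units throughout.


Split time = total_time / n_laps = 121.99 / 8
Split time = 15.2487 s per lap

15.2487 s


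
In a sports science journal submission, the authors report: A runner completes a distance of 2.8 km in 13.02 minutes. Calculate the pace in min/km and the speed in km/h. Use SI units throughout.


Pace = time / distance = 13.02 min / 2.8 km = 4.65 min/km
Speed = distance / time_in_hours = 2.8 / 0.217 hr
Speed = 12.9032 km/h

4.65 min/km, 12.9032 km/h


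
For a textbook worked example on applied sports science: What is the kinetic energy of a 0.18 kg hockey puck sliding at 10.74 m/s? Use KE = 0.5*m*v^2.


KE = 0.5 * m * v^2
KE = 0.5 * 0.18 * 10.74^2
KE = 0.5 * 0.18 * 115.3476 = 10.3813 J

10.3813 J


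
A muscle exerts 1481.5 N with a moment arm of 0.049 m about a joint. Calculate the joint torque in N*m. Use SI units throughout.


tau = F * d
tau = 1481.5 * 0.049
tau = 72.5935 N*m

72.5935 N*m


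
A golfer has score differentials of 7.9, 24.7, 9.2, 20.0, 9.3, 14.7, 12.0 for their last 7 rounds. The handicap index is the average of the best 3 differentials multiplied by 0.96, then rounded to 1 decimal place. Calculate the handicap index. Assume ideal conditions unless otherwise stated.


All differentials: 7.9, 24.7, 9.2, 20.0, 9.3, 14.7, 12.0
Sorted: 7.9, 9.2, 9.3, 12.0, 14.7, 20.0, 24.7
Best 3: 7.9, 9.2, 9.3
Average of best = 26.4 / 3 = 8.8
Raw index = 8.8 * 0.96 = 8.448
Handicap index = round(8.448, 1) = 8.4

8.4


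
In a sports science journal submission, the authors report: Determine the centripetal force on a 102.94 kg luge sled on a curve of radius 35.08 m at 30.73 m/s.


Fc = m * v^2 / r
v^2 = 30.73^2 = 944.3329
Fc = 102.94 * 944.3329 / 35.08
Fc = 97209.6287 / 35.08 = 2771.0841 N

2771.0841 N


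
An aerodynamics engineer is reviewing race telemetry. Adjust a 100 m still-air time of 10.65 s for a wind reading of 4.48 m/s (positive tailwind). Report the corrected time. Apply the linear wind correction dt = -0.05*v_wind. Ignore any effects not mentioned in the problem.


dt = -0.05 * v_wind = -0.05 * 4.48 = -0.224 s
t_corrected = t_still + dt = 10.65 + (-0.224)
t_corrected = 10.426 s

10.426 s


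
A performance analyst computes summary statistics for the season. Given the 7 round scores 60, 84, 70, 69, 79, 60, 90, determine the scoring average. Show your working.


Average = sum / n
Sum = 512
Average = 512 / 7 = 73.1429

73.1429


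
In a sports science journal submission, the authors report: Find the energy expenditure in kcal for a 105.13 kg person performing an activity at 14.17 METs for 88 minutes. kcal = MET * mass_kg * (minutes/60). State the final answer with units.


kcal = MET * mass * time_hr
Convert time: 88 min = 1.4667 hr
kcal = 14.17 * 105.13 * 1.4667
kcal = 2184.8817 kcal

2184.8817 kcal


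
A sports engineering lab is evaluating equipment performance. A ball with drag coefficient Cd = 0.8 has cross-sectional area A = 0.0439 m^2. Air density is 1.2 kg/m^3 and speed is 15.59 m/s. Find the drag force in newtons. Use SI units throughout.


Fd = 0.5 * Cd * rho * A * v^2
Fd = 0.5 * 0.8 * 1.2 * 0.0439 * 15.59^2
v^2 = 243.0481
Fd = 0.5 * 0.8 * 1.2 * 0.0439 * 243.0481 = 5.1215 N

5.1215 N


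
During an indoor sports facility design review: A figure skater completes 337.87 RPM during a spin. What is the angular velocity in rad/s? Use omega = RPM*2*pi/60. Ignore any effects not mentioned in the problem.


omega = RPM * 2 * pi / 60
omega = 337.87 * 2 * 3.14159 / 60
omega = 2122.8998 / 60 = 35.3817 rad/s

35.3817 rad/s


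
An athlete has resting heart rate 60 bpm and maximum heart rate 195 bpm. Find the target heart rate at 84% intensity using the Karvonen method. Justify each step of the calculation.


Target = HRrest + pct*(HRmax - HRrest)
Heart rate reserve = HRmax - HRrest = 195 - 60 = 135 bpm
Fraction = 84% = 0.84
Target = 60 + 0.84 * 135
Target = 60 + 113.4 = 173.4 bpm

173.4 bpm


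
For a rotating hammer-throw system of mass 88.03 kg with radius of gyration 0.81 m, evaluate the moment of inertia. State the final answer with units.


I = m * k^2
I = 88.03 * 0.81^2
I = 88.03 * 0.6561 = 57.7565 kg*m^2

57.7565 kg*m^2


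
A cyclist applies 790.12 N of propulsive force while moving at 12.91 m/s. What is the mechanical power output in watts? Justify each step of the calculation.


P = F * v
P = 790.12 * 12.91
P = 10200.4492 W

10200.4492 W


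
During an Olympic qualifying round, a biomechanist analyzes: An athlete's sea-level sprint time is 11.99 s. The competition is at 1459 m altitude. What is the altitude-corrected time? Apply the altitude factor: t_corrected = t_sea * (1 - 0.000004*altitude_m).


Correction factor = 1 - 0.000004 * 1459 = 0.994164
t_corrected = t_sea * factor = 11.99 * 0.994164
t_corrected = 11.92 s

11.92 s


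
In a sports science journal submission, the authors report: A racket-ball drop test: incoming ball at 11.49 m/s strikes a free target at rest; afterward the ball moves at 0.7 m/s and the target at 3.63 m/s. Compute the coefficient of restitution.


e = (v2_after - v1_after) / (v1_before - v2_before)
Numerator = 3.63 - 0.7 = 2.93
Denominator = 11.49 - 0 = 11.49
e = 2.93 / 11.49 = 0.255

0.255


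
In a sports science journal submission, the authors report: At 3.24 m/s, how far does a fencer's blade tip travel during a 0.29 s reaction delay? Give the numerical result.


d = v * t
d = 3.24 * 0.29
d = 0.9396 m

0.9396 m


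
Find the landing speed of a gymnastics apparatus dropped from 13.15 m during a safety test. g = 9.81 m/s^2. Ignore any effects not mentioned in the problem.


v = sqrt(2 * g * h)
v = sqrt(2 * 9.81 * 13.15)
v = sqrt(258.003) = 16.0625 m/s

16.0625 m/s


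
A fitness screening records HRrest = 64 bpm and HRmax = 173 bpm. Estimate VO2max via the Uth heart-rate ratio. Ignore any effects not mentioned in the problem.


VO2max = 15.3 * HRmax / HRrest
VO2max = 15.3 * 173 / 64
VO2max = 2646.9 / 64 = 41.3578 mL/kg/min

41.3578 mL/kg/min


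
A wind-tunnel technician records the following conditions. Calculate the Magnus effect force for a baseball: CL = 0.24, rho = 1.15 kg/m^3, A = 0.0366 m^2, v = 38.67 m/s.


FM = 0.5 * CL * rho * A * v^2
FM = 0.5 * 0.24 * 1.15 * 0.0366 * 38.67^2
v^2 = 1495.3689
FM = 0.5 * 0.24 * 1.15 * 0.0366 * 1495.3689 = 7.5528 N

7.5528 N


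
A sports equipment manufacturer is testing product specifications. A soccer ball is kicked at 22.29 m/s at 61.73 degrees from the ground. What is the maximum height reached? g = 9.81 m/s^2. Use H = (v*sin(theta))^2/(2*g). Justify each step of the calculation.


H = (v*sin(theta))^2 / (2*g)
vy = v*sin(theta) = 22.29 * sin(61.73 deg) = 19.6314 m/s
H = vy^2 / (2*g) = 385.3907 / (2*9.81)
H = 385.3907 / 19.62 = 19.6427 m

19.6427 m


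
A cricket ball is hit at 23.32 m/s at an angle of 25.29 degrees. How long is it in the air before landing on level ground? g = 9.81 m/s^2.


T = 2*v*sin(theta)/g
sin(theta) = sin(25.29 deg) = 0.4272
T = 2*23.32*0.4272 / 9.81
T = 19.9246 / 9.81 = 2.0311 s

2.0311 s


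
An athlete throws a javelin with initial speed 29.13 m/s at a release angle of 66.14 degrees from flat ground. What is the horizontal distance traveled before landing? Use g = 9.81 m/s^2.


R = v^2 * sin(2*theta) / g
Convert angle to radians: theta = 66.14 deg = 1.1544 rad
sin(2*theta) = sin(2.3087) = 0.7399
R = 29.13^2 * 0.7399 / 9.81
R = 848.5569 * 0.7399 / 9.81 = 63.9978 m

63.9978 m


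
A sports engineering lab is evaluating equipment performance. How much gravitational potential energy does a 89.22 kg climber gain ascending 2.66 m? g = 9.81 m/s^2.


PE = m * g * h
PE = 89.22 * 9.81 * 2.66
PE = 875.2482 * 2.66 = 2328.1602 J

2328.1602 J


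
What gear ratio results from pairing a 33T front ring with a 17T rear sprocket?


GR = front_teeth / rear_teeth
GR = 33 / 17
GR = 1.9412

1.9412


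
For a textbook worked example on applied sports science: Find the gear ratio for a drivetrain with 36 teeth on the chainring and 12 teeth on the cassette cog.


GR = front_teeth / rear_teeth
GR = 36 / 12
GR = 3

3


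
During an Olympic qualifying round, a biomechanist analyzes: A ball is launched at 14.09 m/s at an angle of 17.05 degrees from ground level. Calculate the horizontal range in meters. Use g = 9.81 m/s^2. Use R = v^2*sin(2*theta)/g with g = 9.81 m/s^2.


R = v^2 * sin(2*theta) / g
Convert angle to radians: theta = 17.05 deg = 0.2976 rad
sin(2*theta) = sin(0.5952) = 0.5606
R = 14.09^2 * 0.5606 / 9.81
R = 198.5281 * 0.5606 / 9.81 = 11.3458 m

11.3458 m


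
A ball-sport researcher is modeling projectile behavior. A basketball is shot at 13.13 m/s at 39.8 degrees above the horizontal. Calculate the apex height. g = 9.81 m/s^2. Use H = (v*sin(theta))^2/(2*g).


H = (v*sin(theta))^2 / (2*g)
vy = v*sin(theta) = 13.13 * sin(39.8 deg) = 8.4046 m/s
H = vy^2 / (2*g) = 70.638 / (2*9.81)
H = 70.638 / 19.62 = 3.6003 m

3.6003 m


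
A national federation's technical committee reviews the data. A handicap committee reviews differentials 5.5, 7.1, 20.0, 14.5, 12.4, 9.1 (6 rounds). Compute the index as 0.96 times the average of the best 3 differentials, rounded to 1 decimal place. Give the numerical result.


All differentials: 5.5, 7.1, 20.0, 14.5, 12.4, 9.1
Sorted: 5.5, 7.1, 9.1, 12.4, 14.5, 20.0
Best 3: 5.5, 7.1, 9.1
Average of best = 21.7 / 3 = 7.2333
Raw index = 7.2333 * 0.96 = 6.944
Handicap index = round(6.944, 1) = 6.9

6.9


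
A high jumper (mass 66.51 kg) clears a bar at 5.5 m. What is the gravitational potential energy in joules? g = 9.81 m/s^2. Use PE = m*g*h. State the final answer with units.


PE = m * g * h
PE = 66.51 * 9.81 * 5.5
PE = 652.4631 * 5.5 = 3588.5471 J

3588.5471 J


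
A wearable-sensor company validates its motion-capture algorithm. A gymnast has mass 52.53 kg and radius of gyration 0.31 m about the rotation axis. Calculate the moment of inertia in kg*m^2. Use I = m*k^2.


I = m * k^2
I = 52.53 * 0.31^2
I = 52.53 * 0.0961 = 5.0481 kg*m^2

5.0481 kg*m^2


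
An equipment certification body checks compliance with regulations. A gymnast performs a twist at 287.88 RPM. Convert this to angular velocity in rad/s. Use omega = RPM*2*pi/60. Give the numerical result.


omega = RPM * 2 * pi / 60
omega = 287.88 * 2 * 3.14159 / 60
omega = 1808.8034 / 60 = 30.1467 rad/s

30.1467 rad/s


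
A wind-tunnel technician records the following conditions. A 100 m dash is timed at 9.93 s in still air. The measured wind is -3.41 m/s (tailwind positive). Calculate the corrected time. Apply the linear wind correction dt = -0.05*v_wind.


dt = -0.05 * v_wind = -0.05 * -3.41 = 0.1705 s
t_corrected = t_still + dt = 9.93 + (0.1705)
t_corrected = 10.1005 s

10.1005 s


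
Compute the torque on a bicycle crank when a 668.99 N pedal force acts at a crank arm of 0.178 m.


tau = F * d
tau = 668.99 * 0.178
tau = 119.0802 N*m

119.0802 N*m


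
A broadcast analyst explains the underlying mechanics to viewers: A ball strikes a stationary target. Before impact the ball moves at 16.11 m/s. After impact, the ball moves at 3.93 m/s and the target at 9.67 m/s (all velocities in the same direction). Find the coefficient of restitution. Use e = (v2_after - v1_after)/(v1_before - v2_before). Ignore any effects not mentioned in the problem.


e = (v2_after - v1_after) / (v1_before - v2_before)
Numerator = 9.67 - 3.93 = 5.74
Denominator = 16.11 - 0 = 16.11
e = 5.74 / 16.11 = 0.3563

0.3563


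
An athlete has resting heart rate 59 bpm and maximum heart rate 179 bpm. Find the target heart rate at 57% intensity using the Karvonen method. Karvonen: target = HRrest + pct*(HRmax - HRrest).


Target = HRrest + pct*(HRmax - HRrest)
Heart rate reserve = HRmax - HRrest = 179 - 59 = 120 bpm
Fraction = 57% = 0.57
Target = 59 + 0.57 * 120
Target = 59 + 68.4 = 127.4 bpm

127.4 bpm


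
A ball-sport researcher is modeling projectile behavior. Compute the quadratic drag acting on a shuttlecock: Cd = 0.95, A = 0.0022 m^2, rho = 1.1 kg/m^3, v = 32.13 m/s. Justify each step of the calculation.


Fd = 0.5 * Cd * rho * A * v^2
Fd = 0.5 * 0.95 * 1.1 * 0.0022 * 32.13^2
v^2 = 1032.3369
Fd = 0.5 * 0.95 * 1.1 * 0.0022 * 1032.3369 = 1.1867 N

1.1867 N


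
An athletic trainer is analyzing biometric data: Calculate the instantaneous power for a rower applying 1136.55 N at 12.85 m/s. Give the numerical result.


P = F * v
P = 1136.55 * 12.85
P = 14604.6675 W

14604.6675 W


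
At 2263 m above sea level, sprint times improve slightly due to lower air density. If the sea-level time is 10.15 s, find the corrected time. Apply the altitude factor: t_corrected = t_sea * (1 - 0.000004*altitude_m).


Correction factor = 1 - 0.000004 * 2263 = 0.990948
t_corrected = t_sea * factor = 10.15 * 0.990948
t_corrected = 10.0581 s

10.0581 s


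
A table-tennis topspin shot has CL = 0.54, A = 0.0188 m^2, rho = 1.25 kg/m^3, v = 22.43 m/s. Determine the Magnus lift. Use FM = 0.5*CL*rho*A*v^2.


FM = 0.5 * CL * rho * A * v^2
FM = 0.5 * 0.54 * 1.25 * 0.0188 * 22.43^2
v^2 = 503.1049
FM = 0.5 * 0.54 * 1.25 * 0.0188 * 503.1049 = 3.1922 N

3.1922 N


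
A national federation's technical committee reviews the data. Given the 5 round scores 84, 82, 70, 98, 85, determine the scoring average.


Average = sum / n
Sum = 419
Average = 419 / 5 = 83.8

83.8


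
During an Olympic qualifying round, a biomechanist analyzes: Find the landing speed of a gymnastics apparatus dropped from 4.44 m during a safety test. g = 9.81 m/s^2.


v = sqrt(2 * g * h)
v = sqrt(2 * 9.81 * 4.44)
v = sqrt(87.1128) = 9.3334 m/s

9.3334 m/s


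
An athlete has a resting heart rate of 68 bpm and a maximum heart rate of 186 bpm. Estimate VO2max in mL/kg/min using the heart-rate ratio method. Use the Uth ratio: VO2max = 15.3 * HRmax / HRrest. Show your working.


VO2max = 15.3 * HRmax / HRrest
VO2max = 15.3 * 186 / 68
VO2max = 2845.8 / 68 = 41.85 mL/kg/min

41.85 mL/kg/min


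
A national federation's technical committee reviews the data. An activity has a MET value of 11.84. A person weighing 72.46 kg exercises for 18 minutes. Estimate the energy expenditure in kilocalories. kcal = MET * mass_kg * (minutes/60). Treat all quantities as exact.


kcal = MET * mass * time_hr
Convert time: 18 min = 0.3 hr
kcal = 11.84 * 72.46 * 0.3
kcal = 257.3779 kcal

257.3779 kcal


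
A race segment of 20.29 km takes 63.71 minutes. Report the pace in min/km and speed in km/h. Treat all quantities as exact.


Pace = time / distance = 63.71 min / 20.29 km = 3.14 min/km
Speed = distance / time_in_hours = 20.29 / 1.0618 hr
Speed = 19.1085 km/h

3.14 min/km, 19.1085 km/h


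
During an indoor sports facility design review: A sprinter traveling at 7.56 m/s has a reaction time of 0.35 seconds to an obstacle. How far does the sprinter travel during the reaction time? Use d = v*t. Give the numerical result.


d = v * t
d = 7.56 * 0.35
d = 2.646 m

2.646 m


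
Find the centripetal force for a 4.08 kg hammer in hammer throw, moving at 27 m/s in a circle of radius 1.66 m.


Fc = m * v^2 / r
v^2 = 27^2 = 729
Fc = 4.08 * 729 / 1.66
Fc = 2974.32 / 1.66 = 1791.759 N

1791.759 N


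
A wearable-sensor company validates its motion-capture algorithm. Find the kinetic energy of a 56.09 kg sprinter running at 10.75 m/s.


KE = 0.5 * m * v^2
KE = 0.5 * 56.09 * 10.75^2
KE = 0.5 * 56.09 * 115.5625 = 3240.9503 J

3240.9503 J


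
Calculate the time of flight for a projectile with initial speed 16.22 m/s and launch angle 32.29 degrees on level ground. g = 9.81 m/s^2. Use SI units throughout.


T = 2*v*sin(theta)/g
sin(theta) = sin(32.29 deg) = 0.5342
T = 2*16.22*0.5342 / 9.81
T = 17.3296 / 9.81 = 1.7665 s

1.7665 s


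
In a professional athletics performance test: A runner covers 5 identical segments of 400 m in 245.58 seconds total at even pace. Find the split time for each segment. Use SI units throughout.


Split time = total_time / n_laps = 245.58 / 5
Split time = 49.116 s per lap

49.116 s


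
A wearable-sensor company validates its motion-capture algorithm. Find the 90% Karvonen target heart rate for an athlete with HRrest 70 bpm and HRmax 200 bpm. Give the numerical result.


Target = HRrest + pct*(HRmax - HRrest)
Heart rate reserve = HRmax - HRrest = 200 - 70 = 130 bpm
Fraction = 90% = 0.9
Target = 70 + 0.9 * 130
Target = 70 + 117 = 187 bpm

187 bpm


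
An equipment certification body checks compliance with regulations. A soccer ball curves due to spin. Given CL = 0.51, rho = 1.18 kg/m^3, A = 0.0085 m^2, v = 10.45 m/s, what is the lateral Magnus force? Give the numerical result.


FM = 0.5 * CL * rho * A * v^2
FM = 0.5 * 0.51 * 1.18 * 0.0085 * 10.45^2
v^2 = 109.2025
FM = 0.5 * 0.51 * 1.18 * 0.0085 * 109.2025 = 0.2793 N

0.2793 N


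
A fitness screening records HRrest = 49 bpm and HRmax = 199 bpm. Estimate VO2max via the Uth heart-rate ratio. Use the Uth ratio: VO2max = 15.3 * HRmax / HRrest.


VO2max = 15.3 * HRmax / HRrest
VO2max = 15.3 * 199 / 49
VO2max = 3044.7 / 49 = 62.1367 mL/kg/min

62.1367 mL/kg/min


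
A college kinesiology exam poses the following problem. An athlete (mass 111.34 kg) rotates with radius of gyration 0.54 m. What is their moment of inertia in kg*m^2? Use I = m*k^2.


I = m * k^2
I = 111.34 * 0.54^2
I = 111.34 * 0.2916 = 32.4667 kg*m^2

32.4667 kg*m^2


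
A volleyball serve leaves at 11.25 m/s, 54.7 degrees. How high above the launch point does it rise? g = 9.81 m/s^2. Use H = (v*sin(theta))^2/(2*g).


H = (v*sin(theta))^2 / (2*g)
vy = v*sin(theta) = 11.25 * sin(54.7 deg) = 9.1815 m/s
H = vy^2 / (2*g) = 84.3008 / (2*9.81)
H = 84.3008 / 19.62 = 4.2967 m

4.2967 m


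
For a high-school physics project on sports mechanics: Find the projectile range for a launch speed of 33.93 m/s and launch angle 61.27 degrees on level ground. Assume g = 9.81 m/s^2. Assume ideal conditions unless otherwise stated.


R = v^2 * sin(2*theta) / g
Convert angle to radians: theta = 61.27 deg = 1.0694 rad
sin(2*theta) = sin(2.1387) = 0.843
R = 33.93^2 * 0.843 / 9.81
R = 1151.2449 * 0.843 / 9.81 = 98.9315 m

98.9315 m


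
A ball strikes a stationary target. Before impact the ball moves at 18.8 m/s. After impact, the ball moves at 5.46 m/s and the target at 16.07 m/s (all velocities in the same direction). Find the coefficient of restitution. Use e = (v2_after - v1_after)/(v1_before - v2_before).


e = (v2_after - v1_after) / (v1_before - v2_before)
Numerator = 16.07 - 5.46 = 10.61
Denominator = 18.8 - 0 = 18.8
e = 10.61 / 18.8 = 0.5644

0.5644


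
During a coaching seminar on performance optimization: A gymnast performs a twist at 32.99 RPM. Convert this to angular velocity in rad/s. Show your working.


omega = RPM * 2 * pi / 60
omega = 32.99 * 2 * 3.14159 / 60
omega = 207.2823 / 60 = 3.4547 rad/s

3.4547 rad/s


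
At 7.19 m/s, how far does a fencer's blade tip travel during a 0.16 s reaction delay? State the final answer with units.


d = v * t
d = 7.19 * 0.16
d = 1.1504 m

1.1504 m


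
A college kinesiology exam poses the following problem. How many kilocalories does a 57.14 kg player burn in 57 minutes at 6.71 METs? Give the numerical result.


kcal = MET * mass * time_hr
Convert time: 57 min = 0.95 hr
kcal = 6.71 * 57.14 * 0.95
kcal = 364.2389 kcal

364.2389 kcal


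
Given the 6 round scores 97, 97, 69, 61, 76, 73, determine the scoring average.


Average = sum / n
Sum = 473
Average = 473 / 6 = 78.8333

78.8333


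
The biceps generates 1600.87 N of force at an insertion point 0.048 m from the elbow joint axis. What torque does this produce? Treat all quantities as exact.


tau = F * d
tau = 1600.87 * 0.048
tau = 76.8418 N*m

76.8418 N*m


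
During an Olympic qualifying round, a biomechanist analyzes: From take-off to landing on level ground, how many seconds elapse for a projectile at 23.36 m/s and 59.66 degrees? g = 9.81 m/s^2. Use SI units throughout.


T = 2*v*sin(theta)/g
sin(theta) = sin(59.66 deg) = 0.863
T = 2*23.36*0.863 / 9.81
T = 40.3214 / 9.81 = 4.1102 s

4.1102 s
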